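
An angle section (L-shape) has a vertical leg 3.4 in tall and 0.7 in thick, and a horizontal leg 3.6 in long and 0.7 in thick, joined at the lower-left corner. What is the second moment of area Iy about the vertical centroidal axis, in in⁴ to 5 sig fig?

Iy ≈ 5.0695 in⁴

Split into non-overlapping primitives; take the origin at the lower-left of the bounding box.
Vertical leg: 0.7 × 3.4, A = 2.38 in², x = 0.35 in, Ī = 0.09718333 in⁴.
Horizontal leg (remainder): 2.9 × 0.7, A = 2.03 in², x = 2.15 in, Ī = 1.422692 in⁴.
Centroid: x̄ = ΣA·x / ΣA = 1.178571 in.
Transfer each piece to the vertical centroidal axis using Ī + A·d² with d = x − 1.178571:
  vertical leg: d = -0.8285714 in → contributes +1.731126 in⁴
  horizontal leg (remainder): d = 0.9714286 in → contributes +3.338349 in⁴
Total I = 5.069475 in⁴.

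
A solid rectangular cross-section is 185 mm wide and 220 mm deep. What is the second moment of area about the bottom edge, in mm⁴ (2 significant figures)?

The section: 185 × 220, A = 40 700 mm², y = 110 mm, Ī = 164 156 667 mm⁴.
Transfer it to the base of the section using Ī + A·d² with d = y − 0:
  the section: d = 110 mm → contributes +656 626 667 mm⁴
Total I = 656 626 667 mm⁴.

I_base ≈ 6.6 × 10⁸ mm⁴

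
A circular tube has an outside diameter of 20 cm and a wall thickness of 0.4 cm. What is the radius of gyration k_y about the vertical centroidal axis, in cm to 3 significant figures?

Split into non-overlapping primitives; take the origin at the lower-left of the bounding box.
Outer circle: ⌀20, A = 314.16 cm², x = 10 cm, Ī = 7 854 cm⁴.
Bore (subtracted): ⌀19.2, A = 289.53 cm², x = 10 cm, Ī = 6670.8 cm⁴.
By symmetry the centroid is at mid-width, x̄ = 10 cm.
All pieces are centred on the vertical centroidal axis, so I = ΣĪ (holes subtracted) = 1183.2 cm⁴.
Radius of gyration: k = √(I/A) = √(1183.2 / 24.63) = 6.9311 cm.

k_y ≈ 6.93 cm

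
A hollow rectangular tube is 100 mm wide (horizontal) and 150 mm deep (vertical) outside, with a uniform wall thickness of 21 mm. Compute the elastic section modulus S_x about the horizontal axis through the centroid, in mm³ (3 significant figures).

Decompose the section into non-overlapping parts with the origin at the bottom-left of its bounding rectangle.
Outer rectangle: 100 × 150, A = 15 000 mm², y = 75 mm, Ī = 28 125 000 mm⁴.
Inner void (subtracted): 58 × 108, A = 6 264 mm², y = 75 mm, Ī = 6 088 608 mm⁴.
By symmetry the centroid is at mid-height, ȳ = 75 mm.
All pieces are centred on the horizontal axis through the centroid, so I = ΣĪ (holes subtracted) = 22 036 392 mm⁴.
Extreme fibre distance c = 75 mm; S = I/c = 293 819 mm³.

S_x ≈ 2.94 × 10⁵ mm³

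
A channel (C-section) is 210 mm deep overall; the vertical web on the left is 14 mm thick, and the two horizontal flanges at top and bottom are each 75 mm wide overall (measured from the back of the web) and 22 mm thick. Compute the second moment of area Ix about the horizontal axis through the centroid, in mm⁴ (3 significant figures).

Ix ≈ 3.46 × 10⁷ mm⁴

Split into non-overlapping primitives; take the origin at the lower-left of the bounding box.
Web: 14 × 210, A = 2 940 mm², y = 105 mm, Ī = 10 804 500 mm⁴.
Top flange (beyond web): 61 × 22, A = 1 342 mm², y = 199 mm, Ī = 54 127 mm⁴.
Bottom flange (beyond web): 61 × 22, A = 1 342 mm², y = 11 mm, Ī = 54 127 mm⁴.
By symmetry the centroid is at mid-height, ȳ = 105 mm.
Transfer each piece to the horizontal axis through the centroid using Ī + A·d² with d = y − 105:
  web: d = 0 mm → contributes +10 804 500 mm⁴
  top flange (beyond web): d = 94 mm → contributes +11 912 039 mm⁴
  bottom flange (beyond web): d = -94 mm → contributes +11 912 039 mm⁴
Total I = 34 628 579 mm⁴.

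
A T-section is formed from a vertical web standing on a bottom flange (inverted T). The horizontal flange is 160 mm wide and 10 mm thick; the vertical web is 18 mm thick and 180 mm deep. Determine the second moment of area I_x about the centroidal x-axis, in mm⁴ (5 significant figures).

Decompose the section into non-overlapping parts with the origin at the bottom-left of its bounding rectangle.
Flange: 160 × 10, A = 1 600 mm², y = 5 mm, Ī = 13333.33 mm⁴.
Web: 18 × 180, A = 3 240 mm², y = 100 mm, Ī = 8 748 000 mm⁴.
Centroid: ȳ = ΣA·y / ΣA = 68.59504 mm.
Transfer each piece to the centroidal x-axis using Ī + A·d² with d = y − 68.59504:
  flange: d = -63.59504 mm → contributes +6 484 260 mm⁴
  web: d = 31.40496 mm → contributes +11 943 519 mm⁴
Total I = 18 427 780 mm⁴.

I_x ≈ 1.8428 × 10⁷ mm⁴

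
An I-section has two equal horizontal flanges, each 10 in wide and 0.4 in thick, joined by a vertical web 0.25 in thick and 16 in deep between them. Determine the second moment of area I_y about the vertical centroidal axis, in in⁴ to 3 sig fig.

I_y ≈ 66.7 in⁴

Split into non-overlapping primitives; take the origin at the lower-left of the bounding box.
Bottom flange: 10 × 0.4, A = 4 in², x = 5 in, Ī = 33.333 in⁴.
Web: 0.25 × 16, A = 4 in², x = 5 in, Ī = 0.020833 in⁴.
Top flange: 10 × 0.4, A = 4 in², x = 5 in, Ī = 33.333 in⁴.
By symmetry the centroid is at mid-width, x̄ = 5 in.
All pieces are centred on the vertical centroidal axis, so I = ΣĪ = 66.688 in⁴.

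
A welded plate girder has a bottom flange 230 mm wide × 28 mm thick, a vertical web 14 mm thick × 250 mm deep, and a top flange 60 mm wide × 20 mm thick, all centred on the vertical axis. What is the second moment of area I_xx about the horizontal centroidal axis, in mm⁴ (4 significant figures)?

Treat the section as a set of non-overlapping primitives; coordinates are from the bounding-box lower-left.
Bottom plate: 230 × 28, A = 6 440 mm², y = 14 mm, Ī = 420 747 mm⁴.
Web plate: 14 × 250, A = 3 500 mm², y = 153 mm, Ī = 18 229 167 mm⁴.
Top plate: 60 × 20, A = 1 200 mm², y = 288 mm, Ī = 40 000 mm⁴.
Centroid: ȳ = ΣA·y / ΣA = 87.1867 mm.
Transfer each piece to the horizontal centroidal axis using Ī + A·d² with d = y − 87.1867:
  bottom plate: d = -73.1867 mm → contributes +34 915 288 mm⁴
  web plate: d = 65.8133 mm → contributes +33 389 027 mm⁴
  top plate: d = 200.813 mm → contributes +48 431 171 mm⁴
Total I = 116 735 485 mm⁴.

I_xx ≈ 1.167 × 10⁸ mm⁴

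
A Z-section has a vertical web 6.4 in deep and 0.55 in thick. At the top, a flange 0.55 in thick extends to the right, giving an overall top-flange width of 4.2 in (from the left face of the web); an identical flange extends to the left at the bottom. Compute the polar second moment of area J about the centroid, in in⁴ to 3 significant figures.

J ≈ 68.7 in⁴

Treat the section as a set of non-overlapping primitives; coordinates are from the bounding-box lower-left.
Web: 0.55 × 6.4, A = 3.52 in², y = 3.2 in, Ī = 12.015 in⁴.
Top flange (beyond web): 3.65 × 0.55, A = 2.0075 in², y = 6.125 in, Ī = 0.050606 in⁴.
Bottom flange (beyond web): 3.65 × 0.55, A = 2.0075 in², y = 0.275 in, Ī = 0.050606 in⁴.
Centroid: ȳ = ΣA·y / ΣA = 3.2 in.
Transfer each piece to the centroidal x-axis using Ī + A·d² with d = y − 3.2:
  web: d = 0 in → contributes +12.015 in⁴
  top flange (beyond web): d = 2.925 in → contributes +17.226 in⁴
  bottom flange (beyond web): d = -2.925 in → contributes +17.226 in⁴
Total I = 46.467 in⁴.
For the y-axis: x̄ = 3.925 in.
Repeating about the centroidal y-axis gives I_y = 22.252 in⁴.
Polar second moment: J = I_x + I_y = 68.719 in⁴.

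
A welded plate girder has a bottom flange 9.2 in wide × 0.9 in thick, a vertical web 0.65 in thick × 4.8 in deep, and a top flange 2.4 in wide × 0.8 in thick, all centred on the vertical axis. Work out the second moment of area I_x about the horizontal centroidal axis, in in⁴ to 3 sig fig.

I_x ≈ 64.0 in⁴

Treat the section as a set of non-overlapping primitives; coordinates are from the bounding-box lower-left.
Bottom plate: 9.2 × 0.9, A = 8.28 in², y = 0.45 in, Ī = 0.5589 in⁴.
Web plate: 0.65 × 4.8, A = 3.12 in², y = 3.3 in, Ī = 5.9904 in⁴.
Top plate: 2.4 × 0.8, A = 1.92 in², y = 6.1 in, Ī = 0.1024 in⁴.
Centroid: ȳ = ΣA·y / ΣA = 1.932 in.
Transfer each piece to the horizontal centroidal axis using Ī + A·d² with d = y − 1.932:
  bottom plate: d = -1.482 in → contributes +18.744 in⁴
  web plate: d = 1.368 in → contributes +11.829 in⁴
  top plate: d = 4.168 in → contributes +33.457 in⁴
Total I = 64.031 in⁴.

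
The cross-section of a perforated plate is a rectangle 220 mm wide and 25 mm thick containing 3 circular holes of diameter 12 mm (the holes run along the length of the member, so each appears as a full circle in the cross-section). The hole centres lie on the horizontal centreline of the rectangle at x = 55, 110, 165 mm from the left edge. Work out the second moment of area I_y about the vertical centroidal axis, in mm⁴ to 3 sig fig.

Split into non-overlapping primitives; take the origin at the lower-left of the bounding box.
Plate: 220 × 25, A = 5 500 mm², x = 110 mm, Ī = 22 183 333 mm⁴.
Hole 1 (subtracted): ⌀12, A = 113.1 mm², x = 55 mm, Ī = 1017.9 mm⁴.
Hole 2 (subtracted): ⌀12, A = 113.1 mm², x = 110 mm, Ī = 1017.9 mm⁴.
Hole 3 (subtracted): ⌀12, A = 113.1 mm², x = 165 mm, Ī = 1017.9 mm⁴.
By symmetry the centroid is at mid-width, x̄ = 110 mm.
Transfer each piece to the vertical centroidal axis using Ī + A·d² with d = x − 110:
  plate: d = 0 mm → contributes +22 183 333 mm⁴
  hole 1: d = -55 mm → contributes −343 137 mm⁴
  hole 2: d = 0 mm → contributes −1017.9 mm⁴
  hole 3: d = 55 mm → contributes −343 137 mm⁴
Total I = 21 496 041 mm⁴.

I_y ≈ 2.15 × 10⁷ mm⁴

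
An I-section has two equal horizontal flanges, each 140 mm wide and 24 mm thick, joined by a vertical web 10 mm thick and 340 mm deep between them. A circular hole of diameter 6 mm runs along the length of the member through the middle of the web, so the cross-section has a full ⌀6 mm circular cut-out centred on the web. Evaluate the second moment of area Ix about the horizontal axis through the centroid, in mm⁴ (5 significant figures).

Split into non-overlapping primitives; take the origin at the lower-left of the bounding box.
Bottom flange: 140 × 24, A = 3 360 mm², y = 12 mm, Ī = 161 280 mm⁴.
Web: 10 × 340, A = 3 400 mm², y = 194 mm, Ī = 32 753 333 mm⁴.
Top flange: 140 × 24, A = 3 360 mm², y = 376 mm, Ī = 161 280 mm⁴.
Hole (subtracted): ⌀6, A = 28.27433 mm², y = 194 mm, Ī = 63.61725 mm⁴.
By symmetry the centroid is at mid-height, ȳ = 194 mm.
Transfer each piece to the horizontal axis through the centroid using Ī + A·d² with d = y − 194:
  bottom flange: d = -182 mm → contributes +111 457 920 mm⁴
  web: d = 0 mm → contributes +32 753 333 mm⁴
  top flange: d = 182 mm → contributes +111 457 920 mm⁴
  hole: d = 0 mm → contributes −63.61725 mm⁴
Total I = 255 669 110 mm⁴.

Ix ≈ 2.5567 × 10⁸ mm⁴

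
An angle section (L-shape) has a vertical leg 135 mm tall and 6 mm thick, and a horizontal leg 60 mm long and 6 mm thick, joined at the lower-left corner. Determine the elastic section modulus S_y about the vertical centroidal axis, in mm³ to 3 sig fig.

S_y ≈ 5980 mm³

Break the section into simple shapes (no overlaps), measuring from the bottom-left corner of the bounding box.
Vertical leg: 6 × 135, A = 810 mm², x = 3 mm, Ī = 2 430 mm⁴.
Horizontal leg (remainder): 54 × 6, A = 324 mm², x = 33 mm, Ī = 78 732 mm⁴.
Centroid: x̄ = ΣA·x / ΣA = 11.571 mm.
Transfer each piece to the vertical centroidal axis using Ī + A·d² with d = x − 11.571:
  vertical leg: d = -8.5714 mm → contributes +61 940 mm⁴
  horizontal leg (remainder): d = 21.429 mm → contributes +227 508 mm⁴
Total I = 289 448 mm⁴.
Extreme fibre distance c = 48.429 mm; S = I/c = 5976.8 mm³.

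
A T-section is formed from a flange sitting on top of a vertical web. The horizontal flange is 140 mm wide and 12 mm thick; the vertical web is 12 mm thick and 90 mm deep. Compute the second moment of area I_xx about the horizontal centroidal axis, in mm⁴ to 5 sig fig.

I_xx ≈ 2.4590 × 10⁶ mm⁴

Split into non-overlapping primitives; take the origin at the lower-left of the bounding box.
Flange: 140 × 12, A = 1 680 mm², y = 96 mm, Ī = 20 160 mm⁴.
Web: 12 × 90, A = 1 080 mm², y = 45 mm, Ī = 729 000 mm⁴.
Centroid: ȳ = ΣA·y / ΣA = 76.04348 mm.
Transfer each piece to the horizontal centroidal axis using Ī + A·d² with d = y − 76.04348:
  flange: d = 19.95652 mm → contributes +689241.4 mm⁴
  web: d = -31.04348 mm → contributes +1 769 793 mm⁴
Total I = 2 459 035 mm⁴.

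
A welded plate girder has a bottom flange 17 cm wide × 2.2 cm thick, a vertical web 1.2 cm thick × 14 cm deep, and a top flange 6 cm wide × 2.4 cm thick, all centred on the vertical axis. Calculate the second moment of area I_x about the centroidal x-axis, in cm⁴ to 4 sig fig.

Treat the section as a set of non-overlapping primitives; coordinates are from the bounding-box lower-left.
Bottom plate: 17 × 2.2, A = 37.4 cm², y = 1.1 cm, Ī = 15.0847 cm⁴.
Web plate: 1.2 × 14, A = 16.8 cm², y = 9.2 cm, Ī = 274.4 cm⁴.
Top plate: 6 × 2.4, A = 14.4 cm², y = 17.4 cm, Ī = 6.912 cm⁴.
Centroid: ȳ = ΣA·y / ΣA = 6.50525 cm.
Transfer each piece to the centroidal x-axis using Ī + A·d² with d = y − 6.50525:
  bottom plate: d = -5.40525 cm → contributes +1107.79 cm⁴
  web plate: d = 2.69475 cm → contributes +396.396 cm⁴
  top plate: d = 10.8948 cm → contributes +1716.13 cm⁴
Total I = 3220.31 cm⁴.

I_x ≈ 3220 cm⁴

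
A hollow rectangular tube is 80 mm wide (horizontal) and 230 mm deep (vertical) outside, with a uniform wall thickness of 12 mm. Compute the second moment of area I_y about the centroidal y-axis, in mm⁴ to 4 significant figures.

I_y ≈ 6.799 × 10⁶ mm⁴

Split into non-overlapping primitives; take the origin at the lower-left of the bounding box.
Outer rectangle: 80 × 230, A = 18 400 mm², x = 40 mm, Ī = 9 813 333 mm⁴.
Inner void (subtracted): 56 × 206, A = 11 536 mm², x = 40 mm, Ī = 3 014 741 mm⁴.
By symmetry the centroid is at mid-width, x̄ = 40 mm.
All pieces are centred on the centroidal y-axis, so I = ΣĪ (holes subtracted) = 6 798 592 mm⁴.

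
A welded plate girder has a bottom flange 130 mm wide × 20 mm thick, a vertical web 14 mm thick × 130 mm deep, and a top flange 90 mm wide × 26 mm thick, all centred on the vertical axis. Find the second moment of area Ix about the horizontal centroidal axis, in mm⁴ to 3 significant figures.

Break the section into simple shapes (no overlaps), measuring from the bottom-left corner of the bounding box.
Bottom plate: 130 × 20, A = 2 600 mm², y = 10 mm, Ī = 86 667 mm⁴.
Web plate: 14 × 130, A = 1 820 mm², y = 85 mm, Ī = 2 563 167 mm⁴.
Top plate: 90 × 26, A = 2 340 mm², y = 163 mm, Ī = 131 820 mm⁴.
Centroid: ȳ = ΣA·y / ΣA = 83.154 mm.
Transfer each piece to the horizontal centroidal axis using Ī + A·d² with d = y − 83.154:
  bottom plate: d = -73.154 mm → contributes +14 000 528 mm⁴
  web plate: d = 1.8462 mm → contributes +2 569 370 mm⁴
  top plate: d = 79.846 mm → contributes +15 050 275 mm⁴
Total I = 31 620 173 mm⁴.

Ix ≈ 3.16 × 10⁷ mm⁴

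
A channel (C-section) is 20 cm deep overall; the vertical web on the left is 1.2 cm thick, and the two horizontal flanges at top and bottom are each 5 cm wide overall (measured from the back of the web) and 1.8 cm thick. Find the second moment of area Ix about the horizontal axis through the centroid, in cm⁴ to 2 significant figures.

Ix ≈ 1900 cm⁴

Break the section into simple shapes (no overlaps), measuring from the bottom-left corner of the bounding box.
Web: 1.2 × 20, A = 24 cm², y = 10 cm, Ī = 800 cm⁴.
Top flange (beyond web): 3.8 × 1.8, A = 6.84 cm², y = 19.1 cm, Ī = 1.847 cm⁴.
Bottom flange (beyond web): 3.8 × 1.8, A = 6.84 cm², y = 0.9 cm, Ī = 1.847 cm⁴.
By symmetry the centroid is at mid-height, ȳ = 10 cm.
Transfer each piece to the horizontal axis through the centroid using Ī + A·d² with d = y − 10:
  web: d = 0 cm → contributes +800 cm⁴
  top flange (beyond web): d = 9.1 cm → contributes +568.3 cm⁴
  bottom flange (beyond web): d = -9.1 cm → contributes +568.3 cm⁴
Total I = 1 937 cm⁴.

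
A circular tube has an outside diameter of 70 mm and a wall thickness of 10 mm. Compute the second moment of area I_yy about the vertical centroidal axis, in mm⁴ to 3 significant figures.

I_yy ≈ 8.72 × 10⁵ mm⁴

Break the section into simple shapes (no overlaps), measuring from the bottom-left corner of the bounding box.
Outer circle: ⌀70, A = 3848.5 mm², x = 35 mm, Ī = 1 178 588 mm⁴.
Bore (subtracted): ⌀50, A = 1963.5 mm², x = 35 mm, Ī = 306 796 mm⁴.
By symmetry the centroid is at mid-width, x̄ = 35 mm.
All pieces are centred on the vertical centroidal axis, so I = ΣĪ (holes subtracted) = 871 792 mm⁴.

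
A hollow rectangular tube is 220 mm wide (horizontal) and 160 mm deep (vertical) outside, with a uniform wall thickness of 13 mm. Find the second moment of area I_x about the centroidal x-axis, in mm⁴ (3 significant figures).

I_x ≈ 3.62 × 10⁷ mm⁴

Break the section into simple shapes (no overlaps), measuring from the bottom-left corner of the bounding box.
Outer rectangle: 220 × 160, A = 35 200 mm², y = 80 mm, Ī = 75 093 333 mm⁴.
Inner void (subtracted): 194 × 134, A = 25 996 mm², y = 80 mm, Ī = 38 898 681 mm⁴.
By symmetry the centroid is at mid-height, ȳ = 80 mm.
All pieces are centred on the centroidal x-axis, so I = ΣĪ (holes subtracted) = 36 194 652 mm⁴.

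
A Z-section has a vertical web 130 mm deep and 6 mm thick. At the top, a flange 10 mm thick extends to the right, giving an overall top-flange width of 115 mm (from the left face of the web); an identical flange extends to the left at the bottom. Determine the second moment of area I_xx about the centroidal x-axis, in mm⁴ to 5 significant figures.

I_xx ≈ 8.9647 × 10⁶ mm⁴

Treat the section as a set of non-overlapping primitives; coordinates are from the bounding-box lower-left.
Web: 6 × 130, A = 780 mm², y = 65 mm, Ī = 1 098 500 mm⁴.
Top flange (beyond web): 109 × 10, A = 1 090 mm², y = 125 mm, Ī = 9083.333 mm⁴.
Bottom flange (beyond web): 109 × 10, A = 1 090 mm², y = 5 mm, Ī = 9083.333 mm⁴.
Centroid: ȳ = ΣA·y / ΣA = 65 mm.
Transfer each piece to the centroidal x-axis using Ī + A·d² with d = y − 65:
  web: d = 0 mm → contributes +1 098 500 mm⁴
  top flange (beyond web): d = 60 mm → contributes +3 933 083 mm⁴
  bottom flange (beyond web): d = -60 mm → contributes +3 933 083 mm⁴
Total I = 8 964 667 mm⁴.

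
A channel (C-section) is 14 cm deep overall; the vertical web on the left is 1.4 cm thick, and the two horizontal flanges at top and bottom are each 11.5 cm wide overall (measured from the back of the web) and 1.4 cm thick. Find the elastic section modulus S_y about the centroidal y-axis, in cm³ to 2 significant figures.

S_y ≈ 85 cm³

Decompose the section into non-overlapping parts with the origin at the bottom-left of its bounding rectangle.
Web: 1.4 × 14, A = 19.6 cm², x = 0.7 cm, Ī = 3.201 cm⁴.
Top flange (beyond web): 10.1 × 1.4, A = 14.14 cm², x = 6.45 cm, Ī = 120.2 cm⁴.
Bottom flange (beyond web): 10.1 × 1.4, A = 14.14 cm², x = 6.45 cm, Ī = 120.2 cm⁴.
Centroid: x̄ = ΣA·x / ΣA = 4.096 cm.
Transfer each piece to the centroidal y-axis using Ī + A·d² with d = x − 4.096:
  web: d = -3.396 cm → contributes +229.3 cm⁴
  top flange (beyond web): d = 2.354 cm → contributes +198.5 cm⁴
  bottom flange (beyond web): d = 2.354 cm → contributes +198.5 cm⁴
Total I = 626.4 cm⁴.
Extreme fibre distance c = 7.404 cm; S = I/c = 84.6 cm³.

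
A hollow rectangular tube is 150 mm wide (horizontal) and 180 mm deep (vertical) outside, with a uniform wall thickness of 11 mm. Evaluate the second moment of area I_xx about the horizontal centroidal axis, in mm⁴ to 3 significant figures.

Decompose the section into non-overlapping parts with the origin at the bottom-left of its bounding rectangle.
Outer rectangle: 150 × 180, A = 27 000 mm², y = 90 mm, Ī = 72 900 000 mm⁴.
Inner void (subtracted): 128 × 158, A = 20 224 mm², y = 90 mm, Ī = 42 072 661 mm⁴.
By symmetry the centroid is at mid-height, ȳ = 90 mm.
All pieces are centred on the horizontal centroidal axis, so I = ΣĪ (holes subtracted) = 30 827 339 mm⁴.

I_xx ≈ 3.08 × 10⁷ mm⁴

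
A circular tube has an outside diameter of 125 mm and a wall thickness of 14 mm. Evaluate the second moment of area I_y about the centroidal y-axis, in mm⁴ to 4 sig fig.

I_y ≈ 7.639 × 10⁶ mm⁴

Split into non-overlapping primitives; take the origin at the lower-left of the bounding box.
Outer circle: ⌀125, A = 12271.8 mm², x = 62.5 mm, Ī = 11 984 225 mm⁴.
Bore (subtracted): ⌀97, A = 7389.81 mm², x = 62.5 mm, Ī = 4 345 671 mm⁴.
By symmetry the centroid is at mid-width, x̄ = 62.5 mm.
All pieces are centred on the centroidal y-axis, so I = ΣĪ (holes subtracted) = 7 638 554 mm⁴.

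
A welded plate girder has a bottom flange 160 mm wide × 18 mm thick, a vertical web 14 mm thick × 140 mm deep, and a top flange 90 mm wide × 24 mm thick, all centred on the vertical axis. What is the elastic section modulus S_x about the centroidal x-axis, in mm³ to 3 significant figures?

Break the section into simple shapes (no overlaps), measuring from the bottom-left corner of the bounding box.
Bottom plate: 160 × 18, A = 2 880 mm², y = 9 mm, Ī = 77 760 mm⁴.
Web plate: 14 × 140, A = 1 960 mm², y = 88 mm, Ī = 3 201 333 mm⁴.
Top plate: 90 × 24, A = 2 160 mm², y = 170 mm, Ī = 103 680 mm⁴.
Centroid: ȳ = ΣA·y / ΣA = 80.8 mm.
Transfer each piece to the centroidal x-axis using Ī + A·d² with d = y − 80.8:
  bottom plate: d = -71.8 mm → contributes +14 924 851 mm⁴
  web plate: d = 7.2 mm → contributes +3 302 940 mm⁴
  top plate: d = 89.2 mm → contributes +17 290 022 mm⁴
Total I = 35 517 813 mm⁴.
Extreme fibre distance c = 101.2 mm; S = I/c = 350 967 mm³.

S_x ≈ 3.51 × 10⁵ mm³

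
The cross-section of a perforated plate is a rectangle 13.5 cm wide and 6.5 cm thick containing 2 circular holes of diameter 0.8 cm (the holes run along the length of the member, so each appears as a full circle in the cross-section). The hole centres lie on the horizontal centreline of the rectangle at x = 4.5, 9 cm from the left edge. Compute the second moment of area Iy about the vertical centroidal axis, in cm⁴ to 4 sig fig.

Iy ≈ 1328 cm⁴

Break the section into simple shapes (no overlaps), measuring from the bottom-left corner of the bounding box.
Plate: 13.5 × 6.5, A = 87.75 cm², x = 6.75 cm, Ī = 1332.7 cm⁴.
Hole 1 (subtracted): ⌀0.8, A = 0.502655 cm², x = 4.5 cm, Ī = 0.0201062 cm⁴.
Hole 2 (subtracted): ⌀0.8, A = 0.502655 cm², x = 9 cm, Ī = 0.0201062 cm⁴.
By symmetry the centroid is at mid-width, x̄ = 6.75 cm.
Transfer each piece to the vertical centroidal axis using Ī + A·d² with d = x − 6.75:
  plate: d = 0 cm → contributes +1332.7 cm⁴
  hole 1: d = -2.25 cm → contributes −2.5648 cm⁴
  hole 2: d = 2.25 cm → contributes −2.5648 cm⁴
Total I = 1327.57 cm⁴.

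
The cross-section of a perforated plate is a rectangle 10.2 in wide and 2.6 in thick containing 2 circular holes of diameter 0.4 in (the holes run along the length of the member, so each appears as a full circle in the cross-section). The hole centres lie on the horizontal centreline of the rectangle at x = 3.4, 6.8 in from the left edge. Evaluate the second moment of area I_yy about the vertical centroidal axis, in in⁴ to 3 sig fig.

Break the section into simple shapes (no overlaps), measuring from the bottom-left corner of the bounding box.
Plate: 10.2 × 2.6, A = 26.52 in², x = 5.1 in, Ī = 229.93 in⁴.
Hole 1 (subtracted): ⌀0.4, A = 0.12566 in², x = 3.4 in, Ī = 0.0012566 in⁴.
Hole 2 (subtracted): ⌀0.4, A = 0.12566 in², x = 6.8 in, Ī = 0.0012566 in⁴.
By symmetry the centroid is at mid-width, x̄ = 5.1 in.
Transfer each piece to the vertical centroidal axis using Ī + A·d² with d = x − 5.1:
  plate: d = 0 in → contributes +229.93 in⁴
  hole 1: d = -1.7 in → contributes −0.36442 in⁴
  hole 2: d = 1.7 in → contributes −0.36442 in⁴
Total I = 229.2 in⁴.

I_yy ≈ 229 in⁴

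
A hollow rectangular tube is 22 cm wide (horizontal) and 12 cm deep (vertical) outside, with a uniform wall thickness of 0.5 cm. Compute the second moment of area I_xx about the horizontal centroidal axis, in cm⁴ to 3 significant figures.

I_xx ≈ 839 cm⁴

Split into non-overlapping primitives; take the origin at the lower-left of the bounding box.
Outer rectangle: 22 × 12, A = 264 cm², y = 6 cm, Ī = 3 168 cm⁴.
Inner void (subtracted): 21 × 11, A = 231 cm², y = 6 cm, Ī = 2329.3 cm⁴.
By symmetry the centroid is at mid-height, ȳ = 6 cm.
All pieces are centred on the horizontal centroidal axis, so I = ΣĪ (holes subtracted) = 838.75 cm⁴.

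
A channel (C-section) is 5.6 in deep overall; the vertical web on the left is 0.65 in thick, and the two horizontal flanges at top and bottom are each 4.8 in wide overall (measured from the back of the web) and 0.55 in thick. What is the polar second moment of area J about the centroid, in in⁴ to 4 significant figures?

J ≈ 57.08 in⁴

Treat the section as a set of non-overlapping primitives; coordinates are from the bounding-box lower-left.
Web: 0.65 × 5.6, A = 3.64 in², y = 2.8 in, Ī = 9.51253 in⁴.
Top flange (beyond web): 4.15 × 0.55, A = 2.2825 in², y = 5.325 in, Ī = 0.057538 in⁴.
Bottom flange (beyond web): 4.15 × 0.55, A = 2.2825 in², y = 0.275 in, Ī = 0.057538 in⁴.
By symmetry the centroid is at mid-height, ȳ = 2.8 in.
Transfer each piece to the centroidal x-axis using Ī + A·d² with d = y − 2.8:
  web: d = 0 in → contributes +9.51253 in⁴
  top flange (beyond web): d = 2.525 in → contributes +14.6099 in⁴
  bottom flange (beyond web): d = -2.525 in → contributes +14.6099 in⁴
Total I = 38.7323 in⁴.
For the y-axis: x̄ = 1.66028 in.
Repeating about the centroidal y-axis gives I_y = 18.3449 in⁴.
Polar second moment: J = I_x + I_y = 57.0773 in⁴.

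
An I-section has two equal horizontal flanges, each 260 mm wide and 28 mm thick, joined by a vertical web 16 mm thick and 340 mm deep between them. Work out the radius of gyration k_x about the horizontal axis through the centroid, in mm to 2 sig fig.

k_x ≈ 170 mm

Split into non-overlapping primitives; take the origin at the lower-left of the bounding box.
Bottom flange: 260 × 28, A = 7 280 mm², y = 14 mm, Ī = 475 627 mm⁴.
Web: 16 × 340, A = 5 440 mm², y = 198 mm, Ī = 52 405 333 mm⁴.
Top flange: 260 × 28, A = 7 280 mm², y = 382 mm, Ī = 475 627 mm⁴.
By symmetry the centroid is at mid-height, ȳ = 198 mm.
Transfer each piece to the horizontal axis through the centroid using Ī + A·d² with d = y − 198:
  bottom flange: d = -184 mm → contributes +246 947 307 mm⁴
  web: d = 0 mm → contributes +52 405 333 mm⁴
  top flange: d = 184 mm → contributes +246 947 307 mm⁴
Total I = 546 299 947 mm⁴.
Radius of gyration: k = √(I/A) = √(546 299 947 / 20 000) = 165.3 mm.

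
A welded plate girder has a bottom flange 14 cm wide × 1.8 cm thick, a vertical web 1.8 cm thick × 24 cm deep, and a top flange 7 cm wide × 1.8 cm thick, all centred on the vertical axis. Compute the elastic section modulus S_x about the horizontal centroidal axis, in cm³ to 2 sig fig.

S_x ≈ 510 cm³

Treat the section as a set of non-overlapping primitives; coordinates are from the bounding-box lower-left.
Bottom plate: 14 × 1.8, A = 25.2 cm², y = 0.9 cm, Ī = 6.804 cm⁴.
Web plate: 1.8 × 24, A = 43.2 cm², y = 13.8 cm, Ī = 2 074 cm⁴.
Top plate: 7 × 1.8, A = 12.6 cm², y = 26.7 cm, Ī = 3.402 cm⁴.
Centroid: ȳ = ΣA·y / ΣA = 11.79 cm.
Transfer each piece to the horizontal centroidal axis using Ī + A·d² with d = y − 11.79:
  bottom plate: d = -10.89 cm → contributes +2 997 cm⁴
  web plate: d = 2.007 cm → contributes +2 248 cm⁴
  top plate: d = 14.91 cm → contributes +2 803 cm⁴
Total I = 8 048 cm⁴.
Extreme fibre distance c = 15.81 cm; S = I/c = 509.1 cm³.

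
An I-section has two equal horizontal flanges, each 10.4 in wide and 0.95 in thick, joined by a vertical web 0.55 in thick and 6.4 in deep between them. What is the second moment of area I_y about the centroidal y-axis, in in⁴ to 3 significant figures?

Break the section into simple shapes (no overlaps), measuring from the bottom-left corner of the bounding box.
Bottom flange: 10.4 × 0.95, A = 9.88 in², x = 5.2 in, Ī = 89.052 in⁴.
Web: 0.55 × 6.4, A = 3.52 in², x = 5.2 in, Ī = 0.088733 in⁴.
Top flange: 10.4 × 0.95, A = 9.88 in², x = 5.2 in, Ī = 89.052 in⁴.
By symmetry the centroid is at mid-width, x̄ = 5.2 in.
All pieces are centred on the centroidal y-axis, so I = ΣĪ = 178.19 in⁴.

I_y ≈ 178 in⁴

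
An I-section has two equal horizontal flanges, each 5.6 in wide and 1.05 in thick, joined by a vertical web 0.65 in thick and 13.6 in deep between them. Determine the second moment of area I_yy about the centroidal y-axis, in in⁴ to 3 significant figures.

Treat the section as a set of non-overlapping primitives; coordinates are from the bounding-box lower-left.
Bottom flange: 5.6 × 1.05, A = 5.88 in², x = 2.8 in, Ī = 15.366 in⁴.
Web: 0.65 × 13.6, A = 8.84 in², x = 2.8 in, Ī = 0.31124 in⁴.
Top flange: 5.6 × 1.05, A = 5.88 in², x = 2.8 in, Ī = 15.366 in⁴.
By symmetry the centroid is at mid-width, x̄ = 2.8 in.
All pieces are centred on the centroidal y-axis, so I = ΣĪ = 31.044 in⁴.

I_yy ≈ 31.0 in⁴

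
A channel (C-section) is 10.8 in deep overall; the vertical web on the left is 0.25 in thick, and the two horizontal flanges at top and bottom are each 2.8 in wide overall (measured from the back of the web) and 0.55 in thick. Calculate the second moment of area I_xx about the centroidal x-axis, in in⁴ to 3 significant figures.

I_xx ≈ 100 in⁴

Decompose the section into non-overlapping parts with the origin at the bottom-left of its bounding rectangle.
Web: 0.25 × 10.8, A = 2.7 in², y = 5.4 in, Ī = 26.244 in⁴.
Top flange (beyond web): 2.55 × 0.55, A = 1.4025 in², y = 10.525 in, Ī = 0.035355 in⁴.
Bottom flange (beyond web): 2.55 × 0.55, A = 1.4025 in², y = 0.275 in, Ī = 0.035355 in⁴.
By symmetry the centroid is at mid-height, ȳ = 5.4 in.
Transfer each piece to the centroidal x-axis using Ī + A·d² with d = y − 5.4:
  web: d = 0 in → contributes +26.244 in⁴
  top flange (beyond web): d = 5.125 in → contributes +36.873 in⁴
  bottom flange (beyond web): d = -5.125 in → contributes +36.873 in⁴
Total I = 99.99 in⁴.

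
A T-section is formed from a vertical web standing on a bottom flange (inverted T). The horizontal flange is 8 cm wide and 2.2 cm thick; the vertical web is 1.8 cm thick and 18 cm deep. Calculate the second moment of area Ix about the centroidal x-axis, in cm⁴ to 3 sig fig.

Split into non-overlapping primitives; take the origin at the lower-left of the bounding box.
Flange: 8 × 2.2, A = 17.6 cm², y = 1.1 cm, Ī = 7.0987 cm⁴.
Web: 1.8 × 18, A = 32.4 cm², y = 11.2 cm, Ī = 874.8 cm⁴.
Centroid: ȳ = ΣA·y / ΣA = 7.6448 cm.
Transfer each piece to the centroidal x-axis using Ī + A·d² with d = y − 7.6448:
  flange: d = -6.5448 cm → contributes +760.98 cm⁴
  web: d = 3.5552 cm → contributes +1284.3 cm⁴
Total I = 2045.3 cm⁴.

Ix ≈ 2050 cm⁴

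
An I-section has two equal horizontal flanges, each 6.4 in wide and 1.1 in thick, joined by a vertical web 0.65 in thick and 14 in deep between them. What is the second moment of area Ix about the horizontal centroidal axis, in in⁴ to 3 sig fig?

Decompose the section into non-overlapping parts with the origin at the bottom-left of its bounding rectangle.
Bottom flange: 6.4 × 1.1, A = 7.04 in², y = 0.55 in, Ī = 0.70987 in⁴.
Web: 0.65 × 14, A = 9.1 in², y = 8.1 in, Ī = 148.63 in⁴.
Top flange: 6.4 × 1.1, A = 7.04 in², y = 15.65 in, Ī = 0.70987 in⁴.
By symmetry the centroid is at mid-height, ȳ = 8.1 in.
Transfer each piece to the horizontal centroidal axis using Ī + A·d² with d = y − 8.1:
  bottom flange: d = -7.55 in → contributes +402.01 in⁴
  web: d = 0 in → contributes +148.63 in⁴
  top flange: d = 7.55 in → contributes +402.01 in⁴
Total I = 952.65 in⁴.

Ix ≈ 953 in⁴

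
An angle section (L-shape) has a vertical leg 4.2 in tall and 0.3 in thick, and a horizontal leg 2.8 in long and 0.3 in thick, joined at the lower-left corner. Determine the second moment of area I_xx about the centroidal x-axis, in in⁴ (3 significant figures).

I_xx ≈ 3.65 in⁴

Split into non-overlapping primitives; take the origin at the lower-left of the bounding box.
Vertical leg: 0.3 × 4.2, A = 1.26 in², y = 2.1 in, Ī = 1.8522 in⁴.
Horizontal leg (remainder): 2.5 × 0.3, A = 0.75 in², y = 0.15 in, Ī = 0.005625 in⁴.
Centroid: ȳ = ΣA·y / ΣA = 1.3724 in.
Transfer each piece to the centroidal x-axis using Ī + A·d² with d = y − 1.3724:
  vertical leg: d = 0.72761 in → contributes +2.5193 in⁴
  horizontal leg (remainder): d = -1.2224 in → contributes +1.1263 in⁴
Total I = 3.6456 in⁴.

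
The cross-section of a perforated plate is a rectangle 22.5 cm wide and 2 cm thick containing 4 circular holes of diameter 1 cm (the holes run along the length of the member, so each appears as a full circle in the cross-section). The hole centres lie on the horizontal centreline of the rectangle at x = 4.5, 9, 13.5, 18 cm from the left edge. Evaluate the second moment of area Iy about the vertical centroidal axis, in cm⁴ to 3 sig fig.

Iy ≈ 1820 cm⁴

Split into non-overlapping primitives; take the origin at the lower-left of the bounding box.
Plate: 22.5 × 2, A = 45 cm², x = 11.25 cm, Ī = 1898.4 cm⁴.
Hole 1 (subtracted): ⌀1, A = 0.7854 cm², x = 4.5 cm, Ī = 0.049087 cm⁴.
Hole 2 (subtracted): ⌀1, A = 0.7854 cm², x = 9 cm, Ī = 0.049087 cm⁴.
Hole 3 (subtracted): ⌀1, A = 0.7854 cm², x = 13.5 cm, Ī = 0.049087 cm⁴.
Hole 4 (subtracted): ⌀1, A = 0.7854 cm², x = 18 cm, Ī = 0.049087 cm⁴.
By symmetry the centroid is at mid-width, x̄ = 11.25 cm.
Transfer each piece to the vertical centroidal axis using Ī + A·d² with d = x − 11.25:
  plate: d = 0 cm → contributes +1898.4 cm⁴
  hole 1: d = -6.75 cm → contributes −35.834 cm⁴
  hole 2: d = -2.25 cm → contributes −4.0252 cm⁴
  hole 3: d = 2.25 cm → contributes −4.0252 cm⁴
  hole 4: d = 6.75 cm → contributes −35.834 cm⁴
Total I = 1818.7 cm⁴.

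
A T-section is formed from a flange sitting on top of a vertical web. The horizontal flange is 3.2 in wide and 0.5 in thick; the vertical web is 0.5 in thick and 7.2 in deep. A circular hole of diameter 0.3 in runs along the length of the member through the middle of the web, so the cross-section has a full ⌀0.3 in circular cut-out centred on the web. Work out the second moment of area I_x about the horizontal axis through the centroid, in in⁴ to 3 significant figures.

I_x ≈ 31.9 in⁴

Decompose the section into non-overlapping parts with the origin at the bottom-left of its bounding rectangle.
Flange: 3.2 × 0.5, A = 1.6 in², y = 7.45 in, Ī = 0.033333 in⁴.
Web: 0.5 × 7.2, A = 3.6 in², y = 3.6 in, Ī = 15.552 in⁴.
Hole (subtracted): ⌀0.3, A = 0.070686 in², y = 3.6 in, Ī = 0.00039761 in⁴.
Centroid: ȳ = ΣA·y / ΣA = 4.8009 in.
Transfer each piece to the horizontal axis through the centroid using Ī + A·d² with d = y − 4.8009:
  flange: d = 2.6491 in → contributes +11.261 in⁴
  web: d = -1.2009 in → contributes +20.744 in⁴
  hole: d = -1.2009 in → contributes −0.10234 in⁴
Total I = 31.903 in⁴.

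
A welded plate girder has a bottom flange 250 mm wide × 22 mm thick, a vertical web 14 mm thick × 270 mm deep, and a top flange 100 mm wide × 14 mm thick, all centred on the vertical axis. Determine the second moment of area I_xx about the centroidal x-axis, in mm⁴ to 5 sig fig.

Decompose the section into non-overlapping parts with the origin at the bottom-left of its bounding rectangle.
Bottom plate: 250 × 22, A = 5 500 mm², y = 11 mm, Ī = 221833.3 mm⁴.
Web plate: 14 × 270, A = 3 780 mm², y = 157 mm, Ī = 22 963 500 mm⁴.
Top plate: 100 × 14, A = 1 400 mm², y = 299 mm, Ī = 22866.67 mm⁴.
Centroid: ȳ = ΣA·y / ΣA = 100.427 mm.
Transfer each piece to the centroidal x-axis using Ī + A·d² with d = y − 100.427:
  bottom plate: d = -89.42697 mm → contributes +44 206 336 mm⁴
  web plate: d = 56.57303 mm → contributes +35 061 421 mm⁴
  top plate: d = 198.573 mm → contributes +55 226 616 mm⁴
Total I = 134 494 373 mm⁴.

I_xx ≈ 1.3449 × 10⁸ mm⁴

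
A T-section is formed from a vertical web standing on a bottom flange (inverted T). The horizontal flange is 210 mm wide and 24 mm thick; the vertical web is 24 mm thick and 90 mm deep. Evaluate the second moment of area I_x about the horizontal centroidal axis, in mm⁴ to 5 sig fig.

I_x ≈ 6.6124 × 10⁶ mm⁴

Treat the section as a set of non-overlapping primitives; coordinates are from the bounding-box lower-left.
Flange: 210 × 24, A = 5 040 mm², y = 12 mm, Ī = 241 920 mm⁴.
Web: 24 × 90, A = 2 160 mm², y = 69 mm, Ī = 1 458 000 mm⁴.
Centroid: ȳ = ΣA·y / ΣA = 29.1 mm.
Transfer each piece to the horizontal centroidal axis using Ī + A·d² with d = y − 29.1:
  flange: d = -17.1 mm → contributes +1 715 666 mm⁴
  web: d = 39.9 mm → contributes +4 896 742 mm⁴
Total I = 6 612 408 mm⁴.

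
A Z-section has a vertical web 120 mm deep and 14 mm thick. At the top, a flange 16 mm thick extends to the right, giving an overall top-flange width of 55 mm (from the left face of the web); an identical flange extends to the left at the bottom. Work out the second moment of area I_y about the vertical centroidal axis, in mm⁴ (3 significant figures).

I_y ≈ 1.20 × 10⁶ mm⁴

Decompose the section into non-overlapping parts with the origin at the bottom-left of its bounding rectangle.
Web: 14 × 120, A = 1 680 mm², x = 48 mm, Ī = 27 440 mm⁴.
Top flange (beyond web): 41 × 16, A = 656 mm², x = 75.5 mm, Ī = 91 895 mm⁴.
Bottom flange (beyond web): 41 × 16, A = 656 mm², x = 20.5 mm, Ī = 91 895 mm⁴.
Centroid: x̄ = ΣA·x / ΣA = 48 mm.
Transfer each piece to the vertical centroidal axis using Ī + A·d² with d = x − 48:
  web: d = 0 mm → contributes +27 440 mm⁴
  top flange (beyond web): d = 27.5 mm → contributes +587 995 mm⁴
  bottom flange (beyond web): d = -27.5 mm → contributes +587 995 mm⁴
Total I = 1 203 429 mm⁴.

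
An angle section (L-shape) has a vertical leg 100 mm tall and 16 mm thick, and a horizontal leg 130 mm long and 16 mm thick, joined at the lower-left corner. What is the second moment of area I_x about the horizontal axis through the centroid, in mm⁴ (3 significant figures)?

Break the section into simple shapes (no overlaps), measuring from the bottom-left corner of the bounding box.
Vertical leg: 16 × 100, A = 1 600 mm², y = 50 mm, Ī = 1 333 333 mm⁴.
Horizontal leg (remainder): 114 × 16, A = 1 824 mm², y = 8 mm, Ī = 38 912 mm⁴.
Centroid: ȳ = ΣA·y / ΣA = 27.626 mm.
Transfer each piece to the horizontal axis through the centroid using Ī + A·d² with d = y − 27.626:
  vertical leg: d = 22.374 mm → contributes +2 134 275 mm⁴
  horizontal leg (remainder): d = -19.626 mm → contributes +741 492 mm⁴
Total I = 2 875 767 mm⁴.

I_x ≈ 2.88 × 10⁶ mm⁴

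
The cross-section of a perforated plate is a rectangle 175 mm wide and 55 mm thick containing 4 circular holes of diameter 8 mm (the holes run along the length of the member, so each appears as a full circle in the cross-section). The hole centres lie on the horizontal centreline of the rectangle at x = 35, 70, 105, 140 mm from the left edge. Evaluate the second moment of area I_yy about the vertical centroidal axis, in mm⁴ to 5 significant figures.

Treat the section as a set of non-overlapping primitives; coordinates are from the bounding-box lower-left.
Plate: 175 × 55, A = 9 625 mm², x = 87.5 mm, Ī = 24 563 802 mm⁴.
Hole 1 (subtracted): ⌀8, A = 50.26548 mm², x = 35 mm, Ī = 201.0619 mm⁴.
Hole 2 (subtracted): ⌀8, A = 50.26548 mm², x = 70 mm, Ī = 201.0619 mm⁴.
Hole 3 (subtracted): ⌀8, A = 50.26548 mm², x = 105 mm, Ī = 201.0619 mm⁴.
Hole 4 (subtracted): ⌀8, A = 50.26548 mm², x = 140 mm, Ī = 201.0619 mm⁴.
By symmetry the centroid is at mid-width, x̄ = 87.5 mm.
Transfer each piece to the vertical centroidal axis using Ī + A·d² with d = x − 87.5:
  plate: d = 0 mm → contributes +24 563 802 mm⁴
  hole 1: d = -52.5 mm → contributes −138745.3 mm⁴
  hole 2: d = -17.5 mm → contributes −15594.87 mm⁴
  hole 3: d = 17.5 mm → contributes −15594.87 mm⁴
  hole 4: d = 52.5 mm → contributes −138745.3 mm⁴
Total I = 24 255 122 mm⁴.

I_yy ≈ 2.4255 × 10⁷ mm⁴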